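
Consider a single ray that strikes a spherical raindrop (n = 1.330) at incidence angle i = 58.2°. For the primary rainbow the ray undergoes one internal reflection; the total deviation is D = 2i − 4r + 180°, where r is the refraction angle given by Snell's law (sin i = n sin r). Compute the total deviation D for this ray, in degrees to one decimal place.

sin r = sin 58.2° / 1.330 = 0.8499/1.330 = 0.6390; r = 39.72°.
D = 2·58.2° − 4·39.72° + 180° = 116.40° − 158.87° + 180° = 137.53°.

137.5°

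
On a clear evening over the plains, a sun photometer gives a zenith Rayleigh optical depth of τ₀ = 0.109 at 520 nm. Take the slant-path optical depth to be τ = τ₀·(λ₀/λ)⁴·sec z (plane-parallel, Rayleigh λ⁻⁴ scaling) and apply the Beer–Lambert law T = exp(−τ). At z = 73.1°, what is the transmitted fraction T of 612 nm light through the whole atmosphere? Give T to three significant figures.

0.822

sec 73.1° = 3.4399.
τ = 0.109 × (520/612)⁴ × 3.4399 = 0.109 × 0.5212 × 3.4399 = 0.1954.
T = exp(−0.1954) = 0.8225.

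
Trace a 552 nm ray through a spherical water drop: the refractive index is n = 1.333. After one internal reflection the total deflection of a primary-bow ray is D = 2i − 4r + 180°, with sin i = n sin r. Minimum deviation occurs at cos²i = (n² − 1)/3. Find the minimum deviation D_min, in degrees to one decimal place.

137.9°

cos²i = (1.77689 − 1)/3 = 0.25896; i = arccos(0.50888) = 59.410°.
sin r = sin 59.410°/1.333 = 0.64579; r = 40.225°.
D_min = 2·59.410° − 4·40.225° + 180° = 137.922°.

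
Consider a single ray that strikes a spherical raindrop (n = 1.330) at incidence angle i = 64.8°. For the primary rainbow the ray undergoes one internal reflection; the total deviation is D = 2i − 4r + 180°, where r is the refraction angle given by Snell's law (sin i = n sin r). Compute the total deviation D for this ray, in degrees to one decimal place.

sin r = sin 64.8° / 1.330 = 0.9048/1.330 = 0.6803; r = 42.87°.
D = 2·64.8° − 4·42.87° + 180° = 129.60° − 171.47° + 180° = 138.13°.

138.1°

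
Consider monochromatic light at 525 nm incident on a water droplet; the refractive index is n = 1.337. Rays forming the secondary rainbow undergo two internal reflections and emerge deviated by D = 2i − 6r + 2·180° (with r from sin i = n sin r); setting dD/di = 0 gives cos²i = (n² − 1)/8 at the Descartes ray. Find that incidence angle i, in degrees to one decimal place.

71.7°

cos²i = (1.337² − 1)/8 = (1.78757 − 1)/8 = 0.09845.
cos i = 0.31376, so i = 71.714°.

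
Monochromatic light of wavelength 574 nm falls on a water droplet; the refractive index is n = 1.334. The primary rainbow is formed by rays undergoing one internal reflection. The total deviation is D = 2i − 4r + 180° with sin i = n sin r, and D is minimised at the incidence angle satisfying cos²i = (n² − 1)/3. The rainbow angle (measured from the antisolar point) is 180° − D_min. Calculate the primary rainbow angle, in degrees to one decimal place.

cos²i = (1.77956 − 1)/3 = 0.25985; i = arccos(0.50976) = 59.352°.
sin r = sin 59.352°/1.334 = 0.64492; r = 40.159°.
D_min = 2·59.352° − 4·40.159° + 180° = 138.067°.
Rainbow angle = 180° − D_min = 41.933°.

41.9°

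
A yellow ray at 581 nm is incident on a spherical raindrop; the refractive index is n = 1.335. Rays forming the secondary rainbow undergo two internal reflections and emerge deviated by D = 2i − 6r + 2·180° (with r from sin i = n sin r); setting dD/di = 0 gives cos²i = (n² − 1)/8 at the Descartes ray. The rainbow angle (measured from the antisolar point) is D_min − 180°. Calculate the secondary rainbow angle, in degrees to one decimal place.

cos²i = (1.78222 − 1)/8 = 0.09778; i = arccos(0.31269) = 71.778°.
sin r = sin 71.778°/1.335 = 0.71150; r = 45.357°.
D_min = 2·71.778° − 6·45.357° + 360° = 231.414°.
Rainbow angle = D_min − 180° = 51.414°.

51.4°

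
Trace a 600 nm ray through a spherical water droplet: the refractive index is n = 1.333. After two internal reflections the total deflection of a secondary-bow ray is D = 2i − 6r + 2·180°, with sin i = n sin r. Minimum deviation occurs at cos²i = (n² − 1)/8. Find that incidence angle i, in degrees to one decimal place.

cos²i = (1.333² − 1)/8 = (1.77689 − 1)/8 = 0.09711.
cos i = 0.31163, so i = 71.843°.

71.8°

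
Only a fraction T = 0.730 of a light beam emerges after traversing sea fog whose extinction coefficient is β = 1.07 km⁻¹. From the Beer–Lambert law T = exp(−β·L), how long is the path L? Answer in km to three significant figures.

0.294 km

Beer–Lambert: T = exp(−βL) ⇒ L = −ln(T)/β = −ln(0.730)/1.07 = 0.3147/1.07 = 0.2941 km.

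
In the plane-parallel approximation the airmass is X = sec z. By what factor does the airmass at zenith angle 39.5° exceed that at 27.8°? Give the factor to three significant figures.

1.15

X(39.5°)/X(27.8°) = sec 39.5° / sec 27.8° = cos 27.8° / cos 39.5° = 0.8846/0.7716 = 1.1464.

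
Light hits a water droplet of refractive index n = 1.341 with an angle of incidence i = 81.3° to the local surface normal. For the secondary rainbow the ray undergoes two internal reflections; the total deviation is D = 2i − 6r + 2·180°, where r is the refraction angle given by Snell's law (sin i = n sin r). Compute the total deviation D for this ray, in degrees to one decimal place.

sin r = sin 81.3° / 1.341 = 0.9885/1.341 = 0.7371; r = 47.49°.
D = 2·81.3° − 6·47.49° + 2·180° = 162.60° − 284.93° + 360° = 237.67°.

237.7°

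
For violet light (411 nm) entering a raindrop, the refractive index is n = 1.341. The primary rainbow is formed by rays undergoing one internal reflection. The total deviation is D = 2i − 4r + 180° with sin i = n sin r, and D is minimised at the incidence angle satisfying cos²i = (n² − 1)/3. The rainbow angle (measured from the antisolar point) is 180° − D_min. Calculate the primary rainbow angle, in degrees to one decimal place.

40.9°

cos²i = (1.79828 − 1)/3 = 0.26609; i = arccos(0.51584) = 58.946°.
sin r = sin 58.946°/1.341 = 0.63884; r = 39.705°.
D_min = 2·58.946° − 4·39.705° + 180° = 139.071°.
Rainbow angle = 180° − D_min = 40.929°.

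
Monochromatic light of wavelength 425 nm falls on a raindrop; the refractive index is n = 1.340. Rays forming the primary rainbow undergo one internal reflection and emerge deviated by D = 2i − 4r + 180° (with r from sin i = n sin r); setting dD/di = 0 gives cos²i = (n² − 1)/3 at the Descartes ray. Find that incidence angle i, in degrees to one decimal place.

cos²i = (1.340² − 1)/3 = (1.79560 − 1)/3 = 0.26520.
cos i = 0.51498, so i = 59.004°.

59.0°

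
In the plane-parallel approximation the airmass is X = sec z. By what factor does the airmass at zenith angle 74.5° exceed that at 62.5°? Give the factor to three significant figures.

1.73

X(74.5°)/X(62.5°) = sec 74.5° / sec 62.5° = cos 62.5° / cos 74.5° = 0.4617/0.2672 = 1.7279.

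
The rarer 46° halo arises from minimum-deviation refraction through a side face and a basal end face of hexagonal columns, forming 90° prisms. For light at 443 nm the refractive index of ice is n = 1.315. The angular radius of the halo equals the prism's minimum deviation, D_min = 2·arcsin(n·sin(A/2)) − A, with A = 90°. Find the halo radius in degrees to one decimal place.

46.8°

n·sin(A/2) = 1.315 × sin 45° = 1.315 × 0.7071 = 0.9298.
D_min = 2·arcsin(0.9298) − 90° = 2 × 68.411° − 90° = 46.821°.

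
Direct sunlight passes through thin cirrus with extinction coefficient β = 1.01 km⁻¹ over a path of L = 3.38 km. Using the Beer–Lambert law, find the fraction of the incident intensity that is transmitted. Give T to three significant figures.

0.0329

τ = β·L = 1.01 × 3.38 = 3.4138.
T = exp(−3.4138) = 0.0329.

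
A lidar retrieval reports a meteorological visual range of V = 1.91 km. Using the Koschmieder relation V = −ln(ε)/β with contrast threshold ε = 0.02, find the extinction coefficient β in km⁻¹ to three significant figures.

β = −ln(0.02) / V = 3.912 / 1.91 = 2.0482 km⁻¹.

2.05 km⁻¹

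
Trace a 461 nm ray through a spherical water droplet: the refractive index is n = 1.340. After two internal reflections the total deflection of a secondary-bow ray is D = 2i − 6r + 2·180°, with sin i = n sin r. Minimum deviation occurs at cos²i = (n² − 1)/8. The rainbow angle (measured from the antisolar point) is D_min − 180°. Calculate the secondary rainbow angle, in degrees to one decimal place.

cos²i = (1.79560 − 1)/8 = 0.09945; i = arccos(0.31536) = 71.618°.
sin r = sin 71.618°/1.340 = 0.70819; r = 45.088°.
D_min = 2·71.618° − 6·45.088° + 360° = 232.709°.
Rainbow angle = D_min − 180° = 52.709°.

52.7°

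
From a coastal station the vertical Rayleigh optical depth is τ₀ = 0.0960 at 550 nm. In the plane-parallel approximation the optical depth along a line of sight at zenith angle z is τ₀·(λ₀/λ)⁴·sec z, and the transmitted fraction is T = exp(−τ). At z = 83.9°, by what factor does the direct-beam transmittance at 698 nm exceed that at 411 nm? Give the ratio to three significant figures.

Airmass: sec 83.9° = 9.4105.
τ(698 nm) = 0.0960 × (550/698)⁴ × 9.4105 = 0.0960 × 0.3855 × 9.4105 = 0.3483.
τ(411 nm) = 0.0960 × (550/411)⁴ × 9.4105 = 0.0960 × 3.2069 × 9.4105 = 2.8971.
T(698)/T(411) = exp(τ_B − τ_A) = exp(2.5489) = 12.7926.

12.8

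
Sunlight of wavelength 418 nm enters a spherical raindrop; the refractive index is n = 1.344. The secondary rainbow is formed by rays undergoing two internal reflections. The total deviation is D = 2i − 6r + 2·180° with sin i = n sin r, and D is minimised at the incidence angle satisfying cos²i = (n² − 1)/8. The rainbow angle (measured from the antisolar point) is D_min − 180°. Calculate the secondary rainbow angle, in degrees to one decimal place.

cos²i = (1.80634 − 1)/8 = 0.10079; i = arccos(0.31748) = 71.490°.
sin r = sin 71.490°/1.344 = 0.70555; r = 44.874°.
D_min = 2·71.490° − 6·44.874° + 360° = 233.733°.
Rainbow angle = D_min − 180° = 53.733°.

53.7°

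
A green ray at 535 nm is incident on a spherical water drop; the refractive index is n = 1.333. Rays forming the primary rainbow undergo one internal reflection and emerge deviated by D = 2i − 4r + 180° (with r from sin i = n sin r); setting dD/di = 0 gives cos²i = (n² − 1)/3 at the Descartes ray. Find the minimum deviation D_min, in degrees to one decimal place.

137.9°

cos²i = (1.77689 − 1)/3 = 0.25896; i = arccos(0.50888) = 59.410°.
sin r = sin 59.410°/1.333 = 0.64579; r = 40.225°.
D_min = 2·59.410° − 4·40.225° + 180° = 137.922°.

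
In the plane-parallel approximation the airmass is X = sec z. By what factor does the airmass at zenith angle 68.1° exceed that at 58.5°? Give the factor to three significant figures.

1.40

X(68.1°)/X(58.5°) = sec 68.1° / sec 58.5° = cos 58.5° / cos 68.1° = 0.5225/0.3730 = 1.4008.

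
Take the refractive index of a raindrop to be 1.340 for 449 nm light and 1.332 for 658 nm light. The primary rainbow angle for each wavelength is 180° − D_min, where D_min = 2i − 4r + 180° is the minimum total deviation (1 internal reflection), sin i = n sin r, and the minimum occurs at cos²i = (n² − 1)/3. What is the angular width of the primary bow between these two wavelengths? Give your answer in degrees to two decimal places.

1.15°

At 449 nm (n = 1.340): cos²i = 0.26520 → i = 59.004°, r = 39.770°, D_min = 138.929°, rainbow angle = 41.071°.
At 658 nm (n = 1.332): cos²i = 0.25807 → i = 59.469°, r = 40.290°, D_min = 137.776°, rainbow angle = 42.224°.
Angular width = |41.071° − 42.224°| = 1.153°.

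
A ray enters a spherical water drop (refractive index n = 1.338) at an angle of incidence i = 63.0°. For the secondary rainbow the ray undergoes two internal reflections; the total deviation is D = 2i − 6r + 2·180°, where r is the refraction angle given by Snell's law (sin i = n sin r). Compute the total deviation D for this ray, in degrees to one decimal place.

235.5°

sin r = sin 63.0° / 1.338 = 0.8910/1.338 = 0.6659; r = 41.75°.
D = 2·63.0° − 6·41.75° + 2·180° = 126.00° − 250.52° + 360° = 235.48°.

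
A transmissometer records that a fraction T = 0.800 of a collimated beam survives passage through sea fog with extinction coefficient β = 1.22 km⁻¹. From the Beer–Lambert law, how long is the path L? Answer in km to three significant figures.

0.183 km

Beer–Lambert: T = exp(−βL) ⇒ L = −ln(T)/β = −ln(0.800)/1.22 = 0.2231/1.22 = 0.1829 km.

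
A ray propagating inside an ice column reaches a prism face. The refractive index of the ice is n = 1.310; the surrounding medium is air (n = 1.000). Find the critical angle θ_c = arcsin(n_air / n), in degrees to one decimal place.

49.8°

sin θ_c = n_air / n = 1.000 / 1.310 = 0.7634.
θ_c = arcsin(0.7634) = 49.76°.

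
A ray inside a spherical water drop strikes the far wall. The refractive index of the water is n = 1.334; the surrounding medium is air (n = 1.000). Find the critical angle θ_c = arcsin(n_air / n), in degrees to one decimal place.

48.6°

sin θ_c = n_air / n = 1.000 / 1.334 = 0.7496.
θ_c = arcsin(0.7496) = 48.56°.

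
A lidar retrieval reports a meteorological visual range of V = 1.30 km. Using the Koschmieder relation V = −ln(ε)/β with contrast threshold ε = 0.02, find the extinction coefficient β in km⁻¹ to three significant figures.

β = −ln(0.02) / V = 3.912 / 1.30 = 3.0092 km⁻¹.

3.01 km⁻¹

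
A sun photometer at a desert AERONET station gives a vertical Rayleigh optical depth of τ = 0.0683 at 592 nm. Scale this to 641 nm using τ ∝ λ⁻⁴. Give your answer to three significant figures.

0.0497

τ(641 nm) = τ(592 nm) × (592/641)⁴ = 0.0683 × (0.9236)⁴ = 0.0683 × 0.7275 = 0.0497.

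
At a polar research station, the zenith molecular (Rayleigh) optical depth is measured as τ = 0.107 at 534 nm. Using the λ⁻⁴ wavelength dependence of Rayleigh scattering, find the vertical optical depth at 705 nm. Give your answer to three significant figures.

τ(705 nm) = τ(534 nm) × (534/705)⁴ = 0.107 × (0.7574)⁴ = 0.107 × 0.3292 = 0.0352.

0.0352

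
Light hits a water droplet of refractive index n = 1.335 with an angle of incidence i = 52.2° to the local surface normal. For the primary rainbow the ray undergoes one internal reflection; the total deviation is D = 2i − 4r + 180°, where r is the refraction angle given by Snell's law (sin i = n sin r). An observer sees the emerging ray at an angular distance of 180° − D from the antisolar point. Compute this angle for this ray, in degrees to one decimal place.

40.8°

sin r = sin 52.2° / 1.335 = 0.7902/1.335 = 0.5919; r = 36.29°.
D = 2·52.2° − 4·36.29° + 180° = 104.40° − 145.16° + 180° = 139.24°.
Angle from antisolar point = 180° − D = 40.76°.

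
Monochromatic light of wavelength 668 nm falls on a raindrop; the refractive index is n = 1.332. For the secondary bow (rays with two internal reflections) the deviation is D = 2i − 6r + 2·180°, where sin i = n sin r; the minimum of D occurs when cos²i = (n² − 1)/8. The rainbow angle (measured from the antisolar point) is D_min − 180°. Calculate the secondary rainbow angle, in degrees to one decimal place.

cos²i = (1.77422 − 1)/8 = 0.09678; i = arccos(0.31109) = 71.875°.
sin r = sin 71.875°/1.332 = 0.71350; r = 45.520°.
D_min = 2·71.875° − 6·45.520° + 360° = 230.628°.
Rainbow angle = D_min − 180° = 50.628°.

50.6°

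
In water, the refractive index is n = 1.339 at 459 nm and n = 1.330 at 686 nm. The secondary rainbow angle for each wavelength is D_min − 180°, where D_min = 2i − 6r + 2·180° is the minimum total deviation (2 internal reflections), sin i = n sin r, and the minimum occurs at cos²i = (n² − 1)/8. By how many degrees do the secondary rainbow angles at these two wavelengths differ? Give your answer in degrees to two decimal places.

2.35°

At 459 nm (n = 1.339): cos²i = 0.09912 → i = 71.650°, r = 45.141°, D_min = 232.451°, rainbow angle = 52.451°.
At 686 nm (n = 1.330): cos²i = 0.09611 → i = 71.940°, r = 45.630°, D_min = 230.101°, rainbow angle = 50.101°.
Angular width = |52.451° − 50.101°| = 2.350°.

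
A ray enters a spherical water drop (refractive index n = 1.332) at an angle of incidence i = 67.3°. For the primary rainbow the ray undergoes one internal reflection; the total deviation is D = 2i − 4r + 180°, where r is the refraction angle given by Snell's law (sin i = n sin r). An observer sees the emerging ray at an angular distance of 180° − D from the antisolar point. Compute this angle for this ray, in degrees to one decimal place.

40.7°

sin r = sin 67.3° / 1.332 = 0.9225/1.332 = 0.6926; r = 43.84°.
D = 2·67.3° − 4·43.84° + 180° = 134.60° − 175.34° + 180° = 139.26°.
Angle from antisolar point = 180° − D = 40.74°.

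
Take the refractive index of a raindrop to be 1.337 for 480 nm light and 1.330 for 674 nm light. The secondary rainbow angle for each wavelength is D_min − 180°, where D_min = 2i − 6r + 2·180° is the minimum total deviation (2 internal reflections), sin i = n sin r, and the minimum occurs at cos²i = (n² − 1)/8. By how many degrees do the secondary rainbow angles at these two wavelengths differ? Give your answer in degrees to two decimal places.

1.83°

At 480 nm (n = 1.337): cos²i = 0.09845 → i = 71.714°, r = 45.249°, D_min = 231.934°, rainbow angle = 51.934°.
At 674 nm (n = 1.330): cos²i = 0.09611 → i = 71.940°, r = 45.630°, D_min = 230.101°, rainbow angle = 50.101°.
Angular width = |51.934° − 50.101°| = 1.832°.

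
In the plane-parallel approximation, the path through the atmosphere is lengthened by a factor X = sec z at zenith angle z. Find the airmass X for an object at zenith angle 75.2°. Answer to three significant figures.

3.91

X = sec z = 1/cos 75.2° = 1/0.2554 = 3.9147.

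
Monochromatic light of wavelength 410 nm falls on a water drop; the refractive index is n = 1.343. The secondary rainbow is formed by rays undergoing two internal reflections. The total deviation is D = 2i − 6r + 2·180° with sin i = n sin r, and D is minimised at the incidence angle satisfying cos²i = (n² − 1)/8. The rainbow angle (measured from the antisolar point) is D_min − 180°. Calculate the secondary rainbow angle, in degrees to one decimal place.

cos²i = (1.80365 − 1)/8 = 0.10046; i = arccos(0.31695) = 71.522°.
sin r = sin 71.522°/1.343 = 0.70621; r = 44.928°.
D_min = 2·71.522° − 6·44.928° + 360° = 233.478°.
Rainbow angle = D_min − 180° = 53.478°.

53.5°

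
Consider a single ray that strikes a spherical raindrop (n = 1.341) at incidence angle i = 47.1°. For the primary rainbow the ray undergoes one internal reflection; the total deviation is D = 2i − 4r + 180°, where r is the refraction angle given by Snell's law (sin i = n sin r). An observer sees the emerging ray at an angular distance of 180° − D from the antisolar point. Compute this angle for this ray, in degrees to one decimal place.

sin r = sin 47.1° / 1.341 = 0.7325/1.341 = 0.5463; r = 33.11°.
D = 2·47.1° − 4·33.11° + 180° = 94.20° − 132.44° + 180° = 141.76°.
Angle from antisolar point = 180° − D = 38.24°.

38.2°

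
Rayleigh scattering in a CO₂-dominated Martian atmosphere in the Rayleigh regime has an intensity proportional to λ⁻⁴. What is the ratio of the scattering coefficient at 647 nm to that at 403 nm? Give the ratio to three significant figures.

Rayleigh scattering ∝ λ⁻⁴, so the ratio of coefficients is the inverse fourth power of the wavelength ratio.
σ(647)/σ(403) = (403/647)⁴ = (0.6229)⁴ = 0.1505.

0.151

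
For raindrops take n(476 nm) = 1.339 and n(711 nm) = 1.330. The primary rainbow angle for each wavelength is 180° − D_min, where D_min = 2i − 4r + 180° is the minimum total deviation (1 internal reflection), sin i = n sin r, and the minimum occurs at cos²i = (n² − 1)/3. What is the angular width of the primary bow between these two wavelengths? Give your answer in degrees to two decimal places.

At 476 nm (n = 1.339): cos²i = 0.26431 → i = 59.062°, r = 39.834°, D_min = 138.786°, rainbow angle = 41.214°.
At 711 nm (n = 1.330): cos²i = 0.25630 → i = 59.585°, r = 40.422°, D_min = 137.484°, rainbow angle = 42.516°.
Angular width = |41.214° − 42.516°| = 1.303°.

1.30°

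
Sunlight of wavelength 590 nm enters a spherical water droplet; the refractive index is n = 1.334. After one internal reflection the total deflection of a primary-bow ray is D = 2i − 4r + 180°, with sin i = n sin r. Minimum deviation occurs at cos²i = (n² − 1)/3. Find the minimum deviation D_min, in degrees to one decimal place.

138.1°

cos²i = (1.77956 − 1)/3 = 0.25985; i = arccos(0.50976) = 59.352°.
sin r = sin 59.352°/1.334 = 0.64492; r = 40.159°.
D_min = 2·59.352° − 4·40.159° + 180° = 138.067°.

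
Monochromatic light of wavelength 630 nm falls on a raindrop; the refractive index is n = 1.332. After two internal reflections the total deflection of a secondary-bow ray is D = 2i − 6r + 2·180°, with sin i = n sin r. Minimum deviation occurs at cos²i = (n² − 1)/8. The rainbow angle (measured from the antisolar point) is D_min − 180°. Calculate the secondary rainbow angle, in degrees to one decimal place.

50.6°

cos²i = (1.77422 − 1)/8 = 0.09678; i = arccos(0.31109) = 71.875°.
sin r = sin 71.875°/1.332 = 0.71350; r = 45.520°.
D_min = 2·71.875° − 6·45.520° + 360° = 230.628°.
Rainbow angle = D_min − 180° = 50.628°.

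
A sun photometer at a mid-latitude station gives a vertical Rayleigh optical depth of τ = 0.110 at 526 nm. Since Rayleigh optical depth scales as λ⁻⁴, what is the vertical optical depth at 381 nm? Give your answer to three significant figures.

τ(381 nm) = τ(526 nm) × (526/381)⁴ = 0.110 × (1.3806)⁴ = 0.110 × 3.6328 = 0.3996.

0.400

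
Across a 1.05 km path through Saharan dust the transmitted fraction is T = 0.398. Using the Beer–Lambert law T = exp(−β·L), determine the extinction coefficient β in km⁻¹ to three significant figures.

0.877 km⁻¹

Beer–Lambert: T = exp(−βL) ⇒ β = −ln(T)/L = −ln(0.398)/1.05 = 0.9213/1.05 = 0.8774 km⁻¹.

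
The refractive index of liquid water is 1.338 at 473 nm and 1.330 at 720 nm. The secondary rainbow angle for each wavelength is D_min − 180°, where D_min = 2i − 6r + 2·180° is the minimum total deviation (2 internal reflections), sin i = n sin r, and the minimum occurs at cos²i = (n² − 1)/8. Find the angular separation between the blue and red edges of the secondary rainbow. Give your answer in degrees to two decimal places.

2.09°

At 473 nm (n = 1.338): cos²i = 0.09878 → i = 71.682°, r = 45.195°, D_min = 232.193°, rainbow angle = 52.193°.
At 720 nm (n = 1.330): cos²i = 0.09611 → i = 71.940°, r = 45.630°, D_min = 230.101°, rainbow angle = 50.101°.
Angular width = |52.193° − 50.101°| = 2.092°.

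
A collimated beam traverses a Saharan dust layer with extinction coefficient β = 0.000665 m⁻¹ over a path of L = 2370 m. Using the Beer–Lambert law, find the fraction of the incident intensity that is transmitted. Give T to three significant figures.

0.207

τ = β·L = 0.000665 × 2370 = 1.5760.
T = exp(−1.5760) = 0.2068.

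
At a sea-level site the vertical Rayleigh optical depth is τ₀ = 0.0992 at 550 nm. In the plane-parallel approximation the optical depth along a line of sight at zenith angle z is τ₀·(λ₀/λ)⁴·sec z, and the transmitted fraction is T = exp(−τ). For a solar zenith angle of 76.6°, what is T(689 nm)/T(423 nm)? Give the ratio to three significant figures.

Airmass: sec 76.6° = 4.3150.
τ(689 nm) = 0.0992 × (550/689)⁴ × 4.3150 = 0.0992 × 0.4060 × 4.3150 = 0.1738.
τ(423 nm) = 0.0992 × (550/423)⁴ × 4.3150 = 0.0992 × 2.8582 × 4.3150 = 1.2234.
T(689)/T(423) = exp(τ_B − τ_A) = exp(1.0496) = 2.8566.

2.86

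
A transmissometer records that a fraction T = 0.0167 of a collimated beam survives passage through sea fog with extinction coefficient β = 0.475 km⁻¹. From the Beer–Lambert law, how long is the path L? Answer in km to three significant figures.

Beer–Lambert: T = exp(−βL) ⇒ L = −ln(T)/β = −ln(0.0167)/0.475 = 4.0923/0.475 = 8.615 km.

8.62 km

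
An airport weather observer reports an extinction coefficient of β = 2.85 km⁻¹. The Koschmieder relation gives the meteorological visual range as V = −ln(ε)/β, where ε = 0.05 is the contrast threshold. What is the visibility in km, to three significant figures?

1.05 km

V = −ln(0.05) / 2.85 = 2.996 / 2.85 = 1.0511 km.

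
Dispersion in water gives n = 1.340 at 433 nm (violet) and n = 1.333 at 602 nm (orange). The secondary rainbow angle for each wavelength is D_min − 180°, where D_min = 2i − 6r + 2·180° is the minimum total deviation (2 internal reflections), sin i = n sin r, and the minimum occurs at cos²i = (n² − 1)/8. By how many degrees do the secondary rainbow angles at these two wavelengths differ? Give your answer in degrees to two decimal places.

1.82°

At 433 nm (n = 1.340): cos²i = 0.09945 → i = 71.618°, r = 45.088°, D_min = 232.709°, rainbow angle = 52.709°.
At 602 nm (n = 1.333): cos²i = 0.09711 → i = 71.843°, r = 45.466°, D_min = 230.891°, rainbow angle = 50.891°.
Angular width = |52.709° − 50.891°| = 1.818°.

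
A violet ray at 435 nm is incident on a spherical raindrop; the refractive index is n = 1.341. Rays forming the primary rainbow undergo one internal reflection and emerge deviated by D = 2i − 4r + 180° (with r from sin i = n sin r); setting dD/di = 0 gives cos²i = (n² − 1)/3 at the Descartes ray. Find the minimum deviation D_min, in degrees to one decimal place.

139.1°

cos²i = (1.79828 − 1)/3 = 0.26609; i = arccos(0.51584) = 58.946°.
sin r = sin 58.946°/1.341 = 0.63884; r = 39.705°.
D_min = 2·58.946° − 4·39.705° + 180° = 139.071°.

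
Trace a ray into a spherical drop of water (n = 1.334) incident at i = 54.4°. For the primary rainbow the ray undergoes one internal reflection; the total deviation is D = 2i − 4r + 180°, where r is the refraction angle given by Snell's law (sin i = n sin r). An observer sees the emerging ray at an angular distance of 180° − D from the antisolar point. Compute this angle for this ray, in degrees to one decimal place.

41.4°

sin r = sin 54.4° / 1.334 = 0.8131/1.334 = 0.6095; r = 37.55°.
D = 2·54.4° − 4·37.55° + 180° = 108.80° − 150.22° + 180° = 138.58°.
Angle from antisolar point = 180° − D = 41.42°.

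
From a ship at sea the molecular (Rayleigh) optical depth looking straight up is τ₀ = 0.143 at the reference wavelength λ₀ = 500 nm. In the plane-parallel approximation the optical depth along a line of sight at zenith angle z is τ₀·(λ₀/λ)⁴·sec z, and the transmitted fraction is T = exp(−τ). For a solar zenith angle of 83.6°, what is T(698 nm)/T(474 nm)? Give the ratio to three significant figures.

3.49

Airmass: sec 83.6° = 8.9711.
τ(698 nm) = 0.143 × (500/698)⁴ × 8.9711 = 0.143 × 0.2633 × 8.9711 = 0.3378.
τ(474 nm) = 0.143 × (500/474)⁴ × 8.9711 = 0.143 × 1.2381 × 8.9711 = 1.5884.
T(698)/T(474) = exp(τ_B − τ_A) = exp(1.2506) = 3.4923.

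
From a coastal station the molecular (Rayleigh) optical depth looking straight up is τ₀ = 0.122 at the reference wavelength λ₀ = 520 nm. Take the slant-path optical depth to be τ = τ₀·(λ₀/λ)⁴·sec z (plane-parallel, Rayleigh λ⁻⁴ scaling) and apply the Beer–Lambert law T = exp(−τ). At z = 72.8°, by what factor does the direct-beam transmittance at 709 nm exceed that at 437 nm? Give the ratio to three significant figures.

2.03

Airmass: sec 72.8° = 3.3817.
τ(709 nm) = 0.122 × (520/709)⁴ × 3.3817 = 0.122 × 0.2894 × 3.3817 = 0.1194.
τ(437 nm) = 0.122 × (520/437)⁴ × 3.3817 = 0.122 × 2.0049 × 3.3817 = 0.8272.
T(709)/T(437) = exp(τ_B − τ_A) = exp(0.7078) = 2.0295.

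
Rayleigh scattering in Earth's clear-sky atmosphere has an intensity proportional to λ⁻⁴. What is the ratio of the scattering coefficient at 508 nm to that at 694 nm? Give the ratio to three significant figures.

3.48

Rayleigh scattering ∝ λ⁻⁴, so the ratio of coefficients is the inverse fourth power of the wavelength ratio.
σ(508)/σ(694) = (694/508)⁴ = (1.3661)⁴ = 3.483.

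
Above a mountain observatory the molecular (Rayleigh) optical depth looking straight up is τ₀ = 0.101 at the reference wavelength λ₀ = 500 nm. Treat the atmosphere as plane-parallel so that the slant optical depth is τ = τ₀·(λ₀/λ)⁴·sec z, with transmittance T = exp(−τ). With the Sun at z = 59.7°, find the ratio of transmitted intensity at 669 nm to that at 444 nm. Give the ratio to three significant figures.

1.30

Airmass: sec 59.7° = 1.9821.
τ(669 nm) = 0.101 × (500/669)⁴ × 1.9821 = 0.101 × 0.3120 × 1.9821 = 0.0625.
τ(444 nm) = 0.101 × (500/444)⁴ × 1.9821 = 0.101 × 1.6082 × 1.9821 = 0.3219.
T(669)/T(444) = exp(τ_B − τ_A) = exp(0.2595) = 1.2963.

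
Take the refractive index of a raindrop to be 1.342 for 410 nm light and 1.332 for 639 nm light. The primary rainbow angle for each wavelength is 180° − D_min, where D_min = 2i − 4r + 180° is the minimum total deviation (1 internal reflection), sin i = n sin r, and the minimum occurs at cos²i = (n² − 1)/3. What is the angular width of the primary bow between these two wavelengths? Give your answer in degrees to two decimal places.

At 410 nm (n = 1.342): cos²i = 0.26699 → i = 58.888°, r = 39.641°, D_min = 139.213°, rainbow angle = 40.787°.
At 639 nm (n = 1.332): cos²i = 0.25807 → i = 59.469°, r = 40.290°, D_min = 137.776°, rainbow angle = 42.224°.
Angular width = |40.787° − 42.224°| = 1.437°.

1.44°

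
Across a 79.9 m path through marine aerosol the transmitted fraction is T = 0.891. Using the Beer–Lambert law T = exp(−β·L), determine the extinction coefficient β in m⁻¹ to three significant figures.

0.00144 m⁻¹

Beer–Lambert: T = exp(−βL) ⇒ β = −ln(T)/L = −ln(0.891)/79.9 = 0.1154/79.9 = 0.001444 m⁻¹.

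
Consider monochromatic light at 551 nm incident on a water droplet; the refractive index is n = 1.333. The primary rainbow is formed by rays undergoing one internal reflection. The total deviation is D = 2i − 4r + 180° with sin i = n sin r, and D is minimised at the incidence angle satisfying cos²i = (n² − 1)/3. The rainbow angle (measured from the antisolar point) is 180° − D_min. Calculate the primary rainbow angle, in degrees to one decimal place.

cos²i = (1.77689 − 1)/3 = 0.25896; i = arccos(0.50888) = 59.410°.
sin r = sin 59.410°/1.333 = 0.64579; r = 40.225°.
D_min = 2·59.410° − 4·40.225° + 180° = 137.922°.
Rainbow angle = 180° − D_min = 42.078°.

42.1°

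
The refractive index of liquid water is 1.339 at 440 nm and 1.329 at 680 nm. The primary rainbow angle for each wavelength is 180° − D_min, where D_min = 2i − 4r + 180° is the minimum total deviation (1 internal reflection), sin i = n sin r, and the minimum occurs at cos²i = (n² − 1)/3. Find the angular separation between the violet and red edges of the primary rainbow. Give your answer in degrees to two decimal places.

At 440 nm (n = 1.339): cos²i = 0.26431 → i = 59.062°, r = 39.834°, D_min = 138.786°, rainbow angle = 41.214°.
At 680 nm (n = 1.329): cos²i = 0.25541 → i = 59.643°, r = 40.487°, D_min = 137.337°, rainbow angle = 42.663°.
Angular width = |41.214° − 42.663°| = 1.450°.

1.45°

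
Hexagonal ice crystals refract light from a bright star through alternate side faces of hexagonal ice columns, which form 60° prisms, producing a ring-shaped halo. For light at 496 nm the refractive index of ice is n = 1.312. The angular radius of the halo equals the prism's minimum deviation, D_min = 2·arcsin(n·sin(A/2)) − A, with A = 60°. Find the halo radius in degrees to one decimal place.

n·sin(A/2) = 1.312 × sin 30° = 1.312 × 0.5000 = 0.6560.
D_min = 2·arcsin(0.6560) − 60° = 2 × 40.996° − 60° = 21.991°.

22.0°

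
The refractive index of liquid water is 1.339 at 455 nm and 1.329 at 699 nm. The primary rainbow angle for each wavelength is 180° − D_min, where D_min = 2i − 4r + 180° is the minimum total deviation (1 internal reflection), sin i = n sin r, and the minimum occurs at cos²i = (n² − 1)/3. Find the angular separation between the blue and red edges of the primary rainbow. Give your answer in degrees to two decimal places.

1.45°

At 455 nm (n = 1.339): cos²i = 0.26431 → i = 59.062°, r = 39.834°, D_min = 138.786°, rainbow angle = 41.214°.
At 699 nm (n = 1.329): cos²i = 0.25541 → i = 59.643°, r = 40.487°, D_min = 137.337°, rainbow angle = 42.663°.
Angular width = |41.214° − 42.663°| = 1.450°.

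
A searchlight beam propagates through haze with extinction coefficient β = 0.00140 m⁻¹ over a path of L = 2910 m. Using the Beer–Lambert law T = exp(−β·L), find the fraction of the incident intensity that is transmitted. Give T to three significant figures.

τ = β·L = 0.00140 × 2910 = 4.0740.
T = exp(−4.0740) = 0.0170.

0.0170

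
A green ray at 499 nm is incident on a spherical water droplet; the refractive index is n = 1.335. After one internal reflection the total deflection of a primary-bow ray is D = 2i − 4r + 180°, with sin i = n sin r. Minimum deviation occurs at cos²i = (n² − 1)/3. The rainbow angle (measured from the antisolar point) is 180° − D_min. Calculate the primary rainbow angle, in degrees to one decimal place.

cos²i = (1.78222 − 1)/3 = 0.26074; i = arccos(0.51063) = 59.294°.
sin r = sin 59.294°/1.335 = 0.64405; r = 40.094°.
D_min = 2·59.294° − 4·40.094° + 180° = 138.212°.
Rainbow angle = 180° − D_min = 41.788°.

41.8°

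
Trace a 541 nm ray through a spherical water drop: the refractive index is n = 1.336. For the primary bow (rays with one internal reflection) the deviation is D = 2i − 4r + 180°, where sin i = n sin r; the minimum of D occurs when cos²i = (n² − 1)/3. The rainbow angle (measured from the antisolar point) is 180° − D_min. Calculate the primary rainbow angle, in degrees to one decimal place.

41.6°

cos²i = (1.78490 − 1)/3 = 0.26163; i = arccos(0.51150) = 59.236°.
sin r = sin 59.236°/1.336 = 0.64318; r = 40.029°.
D_min = 2·59.236° − 4·40.029° + 180° = 138.356°.
Rainbow angle = 180° − D_min = 41.644°.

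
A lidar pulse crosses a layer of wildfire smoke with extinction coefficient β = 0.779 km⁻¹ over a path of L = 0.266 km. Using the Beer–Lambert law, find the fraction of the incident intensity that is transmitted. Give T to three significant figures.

τ = β·L = 0.779 × 0.266 = 0.2072.
T = exp(−0.2072) = 0.8128.

0.813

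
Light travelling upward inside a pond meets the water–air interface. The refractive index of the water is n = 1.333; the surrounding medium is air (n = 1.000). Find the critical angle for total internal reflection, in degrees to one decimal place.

48.6°

sin θ_c = n_air / n = 1.000 / 1.333 = 0.7502.
θ_c = arcsin(0.7502) = 48.61°.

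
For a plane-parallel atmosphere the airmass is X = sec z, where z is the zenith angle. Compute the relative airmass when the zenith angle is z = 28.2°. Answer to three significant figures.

1.13

X = sec z = 1/cos 28.2° = 1/0.8813 = 1.1347.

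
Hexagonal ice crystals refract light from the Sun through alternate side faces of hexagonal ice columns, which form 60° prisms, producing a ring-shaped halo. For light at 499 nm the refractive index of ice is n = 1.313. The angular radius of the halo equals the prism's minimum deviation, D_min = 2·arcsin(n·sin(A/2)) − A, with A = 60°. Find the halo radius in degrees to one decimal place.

n·sin(A/2) = 1.313 × sin 30° = 1.313 × 0.5000 = 0.6565.
D_min = 2·arcsin(0.6565) − 60° = 2 × 41.033° − 60° = 22.067°.

22.1°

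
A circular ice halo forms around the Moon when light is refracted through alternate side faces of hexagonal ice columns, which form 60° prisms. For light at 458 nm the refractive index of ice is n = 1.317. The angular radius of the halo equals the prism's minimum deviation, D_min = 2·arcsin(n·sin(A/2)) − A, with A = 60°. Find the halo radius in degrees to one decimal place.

n·sin(A/2) = 1.317 × sin 30° = 1.317 × 0.5000 = 0.6585.
D_min = 2·arcsin(0.6585) − 60° = 2 × 41.186° − 60° = 22.371°.

22.4°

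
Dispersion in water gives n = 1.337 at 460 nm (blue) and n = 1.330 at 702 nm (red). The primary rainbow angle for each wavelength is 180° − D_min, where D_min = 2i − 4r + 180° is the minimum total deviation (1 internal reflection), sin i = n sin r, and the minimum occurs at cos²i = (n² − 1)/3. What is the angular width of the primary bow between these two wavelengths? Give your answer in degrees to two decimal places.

At 460 nm (n = 1.337): cos²i = 0.26252 → i = 59.178°, r = 39.964°, D_min = 138.500°, rainbow angle = 41.500°.
At 702 nm (n = 1.330): cos²i = 0.25630 → i = 59.585°, r = 40.422°, D_min = 137.484°, rainbow angle = 42.516°.
Angular width = |41.500° − 42.516°| = 1.016°.

1.02°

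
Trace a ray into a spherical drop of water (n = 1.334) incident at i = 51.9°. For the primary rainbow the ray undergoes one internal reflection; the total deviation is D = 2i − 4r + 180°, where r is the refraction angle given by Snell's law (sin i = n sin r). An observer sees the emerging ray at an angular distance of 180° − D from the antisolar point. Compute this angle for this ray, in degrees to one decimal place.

40.8°

sin r = sin 51.9° / 1.334 = 0.7869/1.334 = 0.5899; r = 36.15°.
D = 2·51.9° − 4·36.15° + 180° = 103.80° − 144.60° + 180° = 139.20°.
Angle from antisolar point = 180° − D = 40.80°.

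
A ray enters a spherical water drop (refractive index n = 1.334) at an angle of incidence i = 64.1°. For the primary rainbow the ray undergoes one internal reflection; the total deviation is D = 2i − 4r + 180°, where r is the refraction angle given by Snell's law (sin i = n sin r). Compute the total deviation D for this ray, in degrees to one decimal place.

sin r = sin 64.1° / 1.334 = 0.8996/1.334 = 0.6743; r = 42.40°.
D = 2·64.1° − 4·42.40° + 180° = 128.20° − 169.61° + 180° = 138.59°.

138.6°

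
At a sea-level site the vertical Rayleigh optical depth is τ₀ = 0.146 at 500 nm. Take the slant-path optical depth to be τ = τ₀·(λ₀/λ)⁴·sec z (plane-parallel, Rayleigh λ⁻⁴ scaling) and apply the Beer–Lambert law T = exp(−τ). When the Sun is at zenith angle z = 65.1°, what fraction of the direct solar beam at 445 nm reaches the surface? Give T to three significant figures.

0.575

sec 65.1° = 2.3751.
τ = 0.146 × (500/445)⁴ × 2.3751 = 0.146 × 1.5938 × 2.3751 = 0.5527.
T = exp(−0.5527) = 0.5754.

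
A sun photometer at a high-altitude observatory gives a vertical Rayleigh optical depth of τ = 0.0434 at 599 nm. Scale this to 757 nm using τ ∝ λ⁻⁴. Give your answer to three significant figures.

0.0170

τ(757 nm) = τ(599 nm) × (599/757)⁴ = 0.0434 × (0.7913)⁴ = 0.0434 × 0.3920 = 0.0170.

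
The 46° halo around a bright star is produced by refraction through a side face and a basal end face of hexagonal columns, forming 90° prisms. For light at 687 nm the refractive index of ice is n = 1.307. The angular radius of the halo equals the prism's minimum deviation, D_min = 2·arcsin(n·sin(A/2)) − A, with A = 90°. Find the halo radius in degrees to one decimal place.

45.1°

n·sin(A/2) = 1.307 × sin 45° = 1.307 × 0.7071 = 0.9242.
D_min = 2·arcsin(0.9242) − 90° = 2 × 67.546° − 90° = 45.093°.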